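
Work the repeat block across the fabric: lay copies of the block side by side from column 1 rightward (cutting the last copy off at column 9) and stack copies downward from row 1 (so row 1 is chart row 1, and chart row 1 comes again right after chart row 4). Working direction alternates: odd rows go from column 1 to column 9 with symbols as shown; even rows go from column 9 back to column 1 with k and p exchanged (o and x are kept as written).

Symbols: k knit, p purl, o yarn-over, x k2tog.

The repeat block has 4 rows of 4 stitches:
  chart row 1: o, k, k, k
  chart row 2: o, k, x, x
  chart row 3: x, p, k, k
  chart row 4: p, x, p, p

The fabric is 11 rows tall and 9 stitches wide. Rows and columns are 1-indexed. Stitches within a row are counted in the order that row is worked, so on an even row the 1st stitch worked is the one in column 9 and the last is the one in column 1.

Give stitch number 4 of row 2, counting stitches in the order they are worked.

Result:
p

Derivation:
Row 2 uses chart row ((2-1) mod 4)+1 = 2. Row 2 is even, so WS.
Chart row 2 tiled across columns 1-9: o k x x o k x x o
WS: work from column 9 back to column 1 (reverse the tiled row), swapping k<->p (o and x unchanged).
Row 2 as worked: o x x p o x x p o
Stitch 4 in working order -> p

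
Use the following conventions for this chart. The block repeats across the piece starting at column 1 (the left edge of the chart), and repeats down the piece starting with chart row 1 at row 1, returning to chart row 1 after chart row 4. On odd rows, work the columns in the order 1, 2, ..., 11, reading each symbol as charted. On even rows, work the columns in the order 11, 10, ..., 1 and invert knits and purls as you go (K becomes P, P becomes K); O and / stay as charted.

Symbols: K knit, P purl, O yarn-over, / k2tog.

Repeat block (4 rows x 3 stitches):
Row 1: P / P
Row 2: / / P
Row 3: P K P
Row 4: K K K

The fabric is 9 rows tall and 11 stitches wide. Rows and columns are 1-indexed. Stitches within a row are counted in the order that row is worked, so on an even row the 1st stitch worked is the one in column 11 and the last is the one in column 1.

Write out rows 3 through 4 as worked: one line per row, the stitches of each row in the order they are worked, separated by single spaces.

Row 3: chart row 3, RS - tile across columns 1-11 and work as-is.
Row 4: chart row 4, WS - tiled (columns 1-11): K K K K K K K K K K K; work from column 11 back to 1 with K<->P swapped.

Result:
P K P P K P P K P P K
P P P P P P P P P P P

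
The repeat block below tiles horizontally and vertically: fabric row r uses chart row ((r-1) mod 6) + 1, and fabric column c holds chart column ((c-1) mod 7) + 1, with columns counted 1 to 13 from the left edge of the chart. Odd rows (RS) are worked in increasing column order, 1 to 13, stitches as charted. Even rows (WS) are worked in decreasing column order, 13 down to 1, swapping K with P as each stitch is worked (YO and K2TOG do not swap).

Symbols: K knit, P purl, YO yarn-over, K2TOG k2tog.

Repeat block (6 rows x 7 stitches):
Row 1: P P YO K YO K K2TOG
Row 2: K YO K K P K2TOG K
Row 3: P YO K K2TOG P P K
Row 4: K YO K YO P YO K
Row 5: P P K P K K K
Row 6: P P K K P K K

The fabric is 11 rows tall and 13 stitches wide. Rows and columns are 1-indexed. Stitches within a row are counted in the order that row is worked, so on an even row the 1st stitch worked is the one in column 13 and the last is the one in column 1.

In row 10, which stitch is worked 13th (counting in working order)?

Stitch:
P

Derivation:
Row 10: (10-1) mod 6 = 3, so use chart row 4. Even row -> WS.
Chart row 4 tiled across columns 1-13: K YO K YO P YO K K YO K YO P YO
Wrong side: read the tiled row from column 13 down to 1 and exchange K with P (leave YO, K2TOG).
Row 10 as worked: YO K YO P YO P P YO K YO P YO P
The 13th stitch worked is P.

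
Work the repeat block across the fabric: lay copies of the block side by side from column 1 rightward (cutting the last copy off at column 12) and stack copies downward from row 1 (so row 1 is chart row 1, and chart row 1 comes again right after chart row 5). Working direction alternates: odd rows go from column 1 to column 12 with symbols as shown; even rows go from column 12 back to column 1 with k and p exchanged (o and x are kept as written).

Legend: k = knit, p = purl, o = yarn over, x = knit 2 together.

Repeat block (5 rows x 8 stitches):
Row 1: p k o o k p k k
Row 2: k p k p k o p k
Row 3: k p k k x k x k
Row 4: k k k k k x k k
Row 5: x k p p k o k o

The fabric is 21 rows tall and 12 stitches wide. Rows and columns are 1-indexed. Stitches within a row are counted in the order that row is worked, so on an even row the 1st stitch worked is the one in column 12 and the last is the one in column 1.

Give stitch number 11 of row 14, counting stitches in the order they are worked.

Stitch:
p

Derivation:
Row 14 uses chart row ((14-1) mod 5)+1 = 4. Row 14 is even, so WS.
Chart row 4 tiled across columns 1-12: k k k k k x k k k k k k
WS: work from column 12 back to column 1 (reverse the tiled row), swapping k<->p (o and x unchanged).
Row 14 as worked: p p p p p p x p p p p p
Stitch 11 in working order -> p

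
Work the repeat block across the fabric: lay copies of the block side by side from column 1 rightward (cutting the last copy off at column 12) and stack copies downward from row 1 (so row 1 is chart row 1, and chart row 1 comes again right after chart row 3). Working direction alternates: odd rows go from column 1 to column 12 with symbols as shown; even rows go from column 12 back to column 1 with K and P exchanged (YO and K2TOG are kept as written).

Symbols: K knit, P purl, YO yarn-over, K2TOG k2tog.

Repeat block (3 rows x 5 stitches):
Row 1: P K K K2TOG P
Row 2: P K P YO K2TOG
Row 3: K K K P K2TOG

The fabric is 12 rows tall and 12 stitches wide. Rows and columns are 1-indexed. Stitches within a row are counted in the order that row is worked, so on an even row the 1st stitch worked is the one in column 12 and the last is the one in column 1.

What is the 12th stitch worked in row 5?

== STITCH ==
K

Derivation:
Row 5 uses chart row ((5-1) mod 3)+1 = 2. Row 5 is odd, so RS.
Chart row 2 tiled across columns 1-12: P K P YO K2TOG P K P YO K2TOG P K
RS: work column 1 to column 12, symbols as charted — the tiled row is the row as worked.
The 12th stitch worked is K.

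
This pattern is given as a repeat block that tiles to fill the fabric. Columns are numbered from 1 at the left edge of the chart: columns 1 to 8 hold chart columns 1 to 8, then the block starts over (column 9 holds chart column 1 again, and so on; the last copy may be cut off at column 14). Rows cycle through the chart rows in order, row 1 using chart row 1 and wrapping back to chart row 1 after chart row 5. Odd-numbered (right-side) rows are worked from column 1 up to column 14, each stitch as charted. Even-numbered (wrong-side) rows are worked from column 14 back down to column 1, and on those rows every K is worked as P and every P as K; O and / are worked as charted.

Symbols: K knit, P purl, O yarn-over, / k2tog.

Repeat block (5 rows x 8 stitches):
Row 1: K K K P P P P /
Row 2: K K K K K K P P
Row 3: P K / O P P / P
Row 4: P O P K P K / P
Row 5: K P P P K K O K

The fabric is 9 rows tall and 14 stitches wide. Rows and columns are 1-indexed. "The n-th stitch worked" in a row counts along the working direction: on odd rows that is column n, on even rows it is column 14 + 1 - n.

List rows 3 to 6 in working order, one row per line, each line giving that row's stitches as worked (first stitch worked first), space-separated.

Row 3: chart row 3, RS - tile across columns 1-14 and work as-is.
Row 4: chart row 4, WS - tiled (columns 1-14): P O P K P K / P P O P K P K; work from column 14 back to 1 with K<->P swapped.
Row 5: chart row 5, RS - tile across columns 1-14 and work as-is.
Row 6: chart row 1, WS - tiled (columns 1-14): K K K P P P P / K K K P P P; work from column 14 back to 1 with K<->P swapped.

Result:
P K / O P P / P P K / O P P
P K P K O K K / P K P K O K
K P P P K K O K K P P P K K
K K K P P P / K K K K P P P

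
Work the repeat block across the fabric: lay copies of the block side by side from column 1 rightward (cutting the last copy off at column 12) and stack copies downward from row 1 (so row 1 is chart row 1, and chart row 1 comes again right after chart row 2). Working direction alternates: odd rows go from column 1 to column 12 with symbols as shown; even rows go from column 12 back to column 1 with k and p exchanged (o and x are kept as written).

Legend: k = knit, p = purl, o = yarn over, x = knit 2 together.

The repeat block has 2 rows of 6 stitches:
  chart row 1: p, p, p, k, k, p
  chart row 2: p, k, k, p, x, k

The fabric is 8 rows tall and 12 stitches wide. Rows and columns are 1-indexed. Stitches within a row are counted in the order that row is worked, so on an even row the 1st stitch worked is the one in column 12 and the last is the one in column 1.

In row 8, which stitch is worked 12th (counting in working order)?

Row 8: (8-1) mod 2 = 1, so use chart row 2. Even row -> WS.
Chart row 2 tiled across columns 1-12: p k k p x k p k k p x k
WS row: flip the tiled sequence (start at column 12) and apply k<->p; o and x stay.
Row 8 as worked: p x k p p k p x k p p k
Counting 12 along the worked row gives k.

== STITCH ==
k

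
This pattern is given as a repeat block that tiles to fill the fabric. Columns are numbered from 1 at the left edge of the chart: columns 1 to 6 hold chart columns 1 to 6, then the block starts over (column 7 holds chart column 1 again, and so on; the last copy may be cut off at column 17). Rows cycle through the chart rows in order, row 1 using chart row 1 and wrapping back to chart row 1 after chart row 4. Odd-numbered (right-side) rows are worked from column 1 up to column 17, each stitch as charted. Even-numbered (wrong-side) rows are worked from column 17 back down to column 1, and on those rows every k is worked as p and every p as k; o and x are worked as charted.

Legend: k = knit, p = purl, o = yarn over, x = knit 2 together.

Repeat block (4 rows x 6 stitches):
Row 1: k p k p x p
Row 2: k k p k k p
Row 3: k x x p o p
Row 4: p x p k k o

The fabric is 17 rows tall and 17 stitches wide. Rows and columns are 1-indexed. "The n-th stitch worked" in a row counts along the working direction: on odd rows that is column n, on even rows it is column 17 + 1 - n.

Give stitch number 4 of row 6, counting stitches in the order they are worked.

Row 6 uses chart row ((6-1) mod 4)+1 = 2. Row 6 is even, so WS.
Chart row 2 tiled across columns 1-17: k k p k k p k k p k k p k k p k k
Wrong side: read the tiled row from column 17 down to 1 and exchange k with p (leave o, x).
Row 6 as worked: p p k p p k p p k p p k p p k p p
Stitch 4 in working order -> p

== STITCH ==
p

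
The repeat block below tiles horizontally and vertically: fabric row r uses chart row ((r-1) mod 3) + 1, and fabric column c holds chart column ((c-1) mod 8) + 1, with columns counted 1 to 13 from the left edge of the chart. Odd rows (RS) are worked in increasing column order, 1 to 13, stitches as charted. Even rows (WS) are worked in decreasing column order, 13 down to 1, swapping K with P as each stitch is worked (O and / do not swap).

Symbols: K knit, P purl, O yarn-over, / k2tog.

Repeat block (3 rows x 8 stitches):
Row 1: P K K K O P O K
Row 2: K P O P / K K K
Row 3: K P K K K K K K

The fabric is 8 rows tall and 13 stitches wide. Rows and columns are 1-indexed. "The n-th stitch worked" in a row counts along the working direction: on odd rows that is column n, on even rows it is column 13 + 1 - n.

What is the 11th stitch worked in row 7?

== STITCH ==
K

Derivation:
Row 7: (7-1) mod 3 = 0, so use chart row 1. Odd row -> RS.
Chart row 1 tiled across columns 1-13: P K K K O P O K P K K K O
RS: work column 1 to column 13, symbols as charted — the tiled row is the row as worked.
Counting 11 along the worked row gives K.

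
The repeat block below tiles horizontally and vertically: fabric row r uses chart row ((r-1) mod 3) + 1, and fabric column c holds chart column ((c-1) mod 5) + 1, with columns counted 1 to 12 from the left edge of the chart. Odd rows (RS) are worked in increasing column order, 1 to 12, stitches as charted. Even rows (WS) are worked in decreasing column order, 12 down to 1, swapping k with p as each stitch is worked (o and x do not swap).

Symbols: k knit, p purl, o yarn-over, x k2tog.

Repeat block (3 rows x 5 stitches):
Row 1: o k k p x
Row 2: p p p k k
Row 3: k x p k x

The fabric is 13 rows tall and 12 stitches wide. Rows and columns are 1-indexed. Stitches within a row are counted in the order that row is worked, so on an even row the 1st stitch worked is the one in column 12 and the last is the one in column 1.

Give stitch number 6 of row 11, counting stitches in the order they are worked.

Stitch:
p

Derivation:
Row 11 uses chart row ((11-1) mod 3)+1 = 2. Row 11 is odd, so RS.
Chart row 2 tiled across columns 1-12: p p p k k p p p k k p p
RS: work column 1 to column 12, symbols as charted — the tiled row is the row as worked.
Stitch 6 in working order -> p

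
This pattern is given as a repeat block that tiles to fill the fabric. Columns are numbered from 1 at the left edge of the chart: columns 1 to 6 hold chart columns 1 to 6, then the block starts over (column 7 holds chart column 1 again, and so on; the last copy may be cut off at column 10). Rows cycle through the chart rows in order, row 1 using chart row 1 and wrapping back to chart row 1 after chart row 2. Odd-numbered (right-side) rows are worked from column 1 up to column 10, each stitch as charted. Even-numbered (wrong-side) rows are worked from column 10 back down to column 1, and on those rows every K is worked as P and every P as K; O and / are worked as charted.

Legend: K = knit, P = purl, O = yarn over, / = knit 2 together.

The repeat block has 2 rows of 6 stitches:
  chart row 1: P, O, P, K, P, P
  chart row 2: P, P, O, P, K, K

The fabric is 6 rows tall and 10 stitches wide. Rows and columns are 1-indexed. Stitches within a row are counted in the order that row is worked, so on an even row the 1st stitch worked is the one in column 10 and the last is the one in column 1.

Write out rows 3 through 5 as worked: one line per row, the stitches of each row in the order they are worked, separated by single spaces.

Row 3: chart row 1, RS - tile across columns 1-10 and work as-is.
Row 4: chart row 2, WS - tiled (columns 1-10): P P O P K K P P O P; work from column 10 back to 1 with K<->P swapped.
Row 5: chart row 1, RS - tile across columns 1-10 and work as-is.

Result:
P O P K P P P O P K
K O K K P P K O K K
P O P K P P P O P K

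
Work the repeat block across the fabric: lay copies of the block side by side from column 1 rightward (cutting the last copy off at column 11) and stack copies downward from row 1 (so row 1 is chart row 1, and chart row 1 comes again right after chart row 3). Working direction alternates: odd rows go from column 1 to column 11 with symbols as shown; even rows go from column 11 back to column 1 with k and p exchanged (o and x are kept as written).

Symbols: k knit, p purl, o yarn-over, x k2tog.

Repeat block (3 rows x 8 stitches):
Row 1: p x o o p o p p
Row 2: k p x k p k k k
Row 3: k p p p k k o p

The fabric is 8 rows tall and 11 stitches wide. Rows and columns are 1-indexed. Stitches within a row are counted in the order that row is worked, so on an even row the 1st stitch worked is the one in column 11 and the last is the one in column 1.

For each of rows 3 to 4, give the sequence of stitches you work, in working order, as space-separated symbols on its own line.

Rows as worked:
k p p p k k o p k p p
o x k k k o k o o x k

Derivation:
Row 3: chart row 3, RS - tile across columns 1-11 and work as-is.
Row 4: chart row 1, WS - tiled (columns 1-11): p x o o p o p p p x o; work from column 11 back to 1 with k<->p swapped.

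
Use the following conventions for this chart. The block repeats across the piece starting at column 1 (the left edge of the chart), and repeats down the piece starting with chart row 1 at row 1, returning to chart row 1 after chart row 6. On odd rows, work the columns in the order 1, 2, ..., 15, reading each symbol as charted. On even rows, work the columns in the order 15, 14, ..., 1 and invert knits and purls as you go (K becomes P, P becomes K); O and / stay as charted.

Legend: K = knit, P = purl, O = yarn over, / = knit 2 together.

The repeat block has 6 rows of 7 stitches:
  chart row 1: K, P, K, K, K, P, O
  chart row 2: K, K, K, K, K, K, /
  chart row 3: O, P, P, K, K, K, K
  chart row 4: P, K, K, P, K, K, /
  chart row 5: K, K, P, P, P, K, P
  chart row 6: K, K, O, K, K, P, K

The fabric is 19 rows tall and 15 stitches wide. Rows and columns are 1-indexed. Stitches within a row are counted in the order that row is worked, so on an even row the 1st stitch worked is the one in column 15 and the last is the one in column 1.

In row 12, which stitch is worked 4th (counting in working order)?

Row 12 uses chart row ((12-1) mod 6)+1 = 6. Row 12 is even, so WS.
Chart row 6 tiled across columns 1-15: K K O K K P K K K O K K P K K
Wrong side: read the tiled row from column 15 down to 1 and exchange K with P (leave O, /).
Row 12 as worked: P P K P P O P P P K P P O P P
Counting 4 along the worked row gives P.

Stitch:
P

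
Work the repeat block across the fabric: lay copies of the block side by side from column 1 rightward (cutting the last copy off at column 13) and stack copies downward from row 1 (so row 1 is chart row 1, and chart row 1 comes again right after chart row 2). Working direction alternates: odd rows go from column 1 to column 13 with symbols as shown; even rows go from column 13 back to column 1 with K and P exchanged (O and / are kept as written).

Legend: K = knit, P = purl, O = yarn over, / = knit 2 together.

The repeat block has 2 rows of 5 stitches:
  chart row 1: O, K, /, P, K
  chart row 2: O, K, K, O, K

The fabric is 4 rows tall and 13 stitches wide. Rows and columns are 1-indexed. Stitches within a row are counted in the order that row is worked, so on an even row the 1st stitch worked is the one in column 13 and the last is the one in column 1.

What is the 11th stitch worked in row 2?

Result:
P

Derivation:
Row 2: (2-1) mod 2 = 1, so use chart row 2. Even row -> WS.
Chart row 2 tiled across columns 1-13: O K K O K O K K O K O K K
WS row: flip the tiled sequence (start at column 13) and apply K<->P; O and / stay.
Row 2 as worked: P P O P O P P O P O P P O
Stitch 11 in working order -> P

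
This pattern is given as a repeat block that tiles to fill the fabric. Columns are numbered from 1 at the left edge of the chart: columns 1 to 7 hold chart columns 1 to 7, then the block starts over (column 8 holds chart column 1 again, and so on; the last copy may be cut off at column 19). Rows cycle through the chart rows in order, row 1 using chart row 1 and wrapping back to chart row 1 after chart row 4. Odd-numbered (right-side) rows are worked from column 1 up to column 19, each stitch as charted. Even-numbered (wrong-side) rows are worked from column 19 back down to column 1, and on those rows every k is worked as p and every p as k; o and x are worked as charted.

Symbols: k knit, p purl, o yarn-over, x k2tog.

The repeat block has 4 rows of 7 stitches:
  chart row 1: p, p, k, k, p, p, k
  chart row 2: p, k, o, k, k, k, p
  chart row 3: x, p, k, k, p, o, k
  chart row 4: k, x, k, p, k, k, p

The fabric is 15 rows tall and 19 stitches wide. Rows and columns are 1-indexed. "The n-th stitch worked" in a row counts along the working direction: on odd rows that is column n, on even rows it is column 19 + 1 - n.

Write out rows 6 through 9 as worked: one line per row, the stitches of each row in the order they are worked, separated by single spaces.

== ROWS AS WORKED ==
p p o p k k p p p o p k k p p p o p k
x p k k p o k x p k k p o k x p k k p
p k p x p k p p k p x p k p p k p x p
p p k k p p k p p k k p p k p p k k p

Derivation:
Row 6: chart row 2, WS - tiled (columns 1-19): p k o k k k p p k o k k k p p k o k k; work from column 19 back to 1 with k<->p swapped.
Row 7: chart row 3, RS - tile across columns 1-19 and work as-is.
Row 8: chart row 4, WS - tiled (columns 1-19): k x k p k k p k x k p k k p k x k p k; work from column 19 back to 1 with k<->p swapped.
Row 9: chart row 1, RS - tile across columns 1-19 and work as-is.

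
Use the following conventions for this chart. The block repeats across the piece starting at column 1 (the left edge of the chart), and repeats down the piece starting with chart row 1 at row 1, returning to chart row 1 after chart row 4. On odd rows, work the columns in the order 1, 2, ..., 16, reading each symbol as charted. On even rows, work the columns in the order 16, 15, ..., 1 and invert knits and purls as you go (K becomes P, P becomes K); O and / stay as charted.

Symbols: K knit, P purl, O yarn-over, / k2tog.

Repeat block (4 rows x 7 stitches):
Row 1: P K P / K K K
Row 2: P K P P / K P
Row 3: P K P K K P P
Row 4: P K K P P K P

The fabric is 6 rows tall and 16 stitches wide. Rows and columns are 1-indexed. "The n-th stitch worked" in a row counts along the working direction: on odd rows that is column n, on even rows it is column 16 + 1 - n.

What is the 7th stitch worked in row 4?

For row 4: chart row = ((4-1) mod 4) + 1 = 4; this is a WS (even) row.
Chart row 4 tiled across columns 1-16: P K K P P K P P K K P P K P P K
Wrong side: read the tiled row from column 16 down to 1 and exchange K with P (leave O, /).
Row 4 as worked: P K K P K K P P K K P K K P P K
The 7th stitch worked is P.

Stitch:
P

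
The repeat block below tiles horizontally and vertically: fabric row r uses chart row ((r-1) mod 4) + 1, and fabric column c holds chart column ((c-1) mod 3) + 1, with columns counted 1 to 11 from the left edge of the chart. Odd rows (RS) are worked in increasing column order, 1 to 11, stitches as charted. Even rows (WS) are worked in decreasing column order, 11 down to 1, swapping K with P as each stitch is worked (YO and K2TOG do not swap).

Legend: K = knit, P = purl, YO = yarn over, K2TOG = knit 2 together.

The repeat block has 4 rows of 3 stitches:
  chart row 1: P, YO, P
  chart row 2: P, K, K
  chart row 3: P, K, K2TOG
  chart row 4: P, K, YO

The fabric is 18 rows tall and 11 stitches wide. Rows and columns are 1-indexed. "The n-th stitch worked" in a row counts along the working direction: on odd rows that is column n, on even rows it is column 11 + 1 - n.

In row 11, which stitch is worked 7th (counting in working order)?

Stitch:
P

Derivation:
Row 11: (11-1) mod 4 = 2, so use chart row 3. Odd row -> RS.
Chart row 3 tiled across columns 1-11: P K K2TOG P K K2TOG P K K2TOG P K
RS row: no reversal, no swap; stitch n worked = column n.
Stitch 7 in working order -> P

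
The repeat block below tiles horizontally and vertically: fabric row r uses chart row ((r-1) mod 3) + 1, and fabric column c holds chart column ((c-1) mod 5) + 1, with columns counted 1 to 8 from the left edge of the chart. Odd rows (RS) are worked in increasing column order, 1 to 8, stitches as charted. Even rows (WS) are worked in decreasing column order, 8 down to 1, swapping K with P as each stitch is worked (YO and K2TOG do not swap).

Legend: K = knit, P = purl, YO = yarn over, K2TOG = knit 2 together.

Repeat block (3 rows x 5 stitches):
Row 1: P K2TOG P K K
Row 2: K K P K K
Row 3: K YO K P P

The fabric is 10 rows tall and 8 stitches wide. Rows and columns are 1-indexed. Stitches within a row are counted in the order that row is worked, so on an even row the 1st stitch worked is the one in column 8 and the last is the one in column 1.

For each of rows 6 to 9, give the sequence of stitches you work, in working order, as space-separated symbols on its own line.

Row 6: chart row 3, WS - tiled (columns 1-8): K YO K P P K YO K; work from column 8 back to 1 with K<->P swapped.
Row 7: chart row 1, RS - tile across columns 1-8 and work as-is.
Row 8: chart row 2, WS - tiled (columns 1-8): K K P K K K K P; work from column 8 back to 1 with K<->P swapped.
Row 9: chart row 3, RS - tile across columns 1-8 and work as-is.

== ROWS AS WORKED ==
P YO P K K P YO P
P K2TOG P K K P K2TOG P
K P P P P K P P
K YO K P P K YO K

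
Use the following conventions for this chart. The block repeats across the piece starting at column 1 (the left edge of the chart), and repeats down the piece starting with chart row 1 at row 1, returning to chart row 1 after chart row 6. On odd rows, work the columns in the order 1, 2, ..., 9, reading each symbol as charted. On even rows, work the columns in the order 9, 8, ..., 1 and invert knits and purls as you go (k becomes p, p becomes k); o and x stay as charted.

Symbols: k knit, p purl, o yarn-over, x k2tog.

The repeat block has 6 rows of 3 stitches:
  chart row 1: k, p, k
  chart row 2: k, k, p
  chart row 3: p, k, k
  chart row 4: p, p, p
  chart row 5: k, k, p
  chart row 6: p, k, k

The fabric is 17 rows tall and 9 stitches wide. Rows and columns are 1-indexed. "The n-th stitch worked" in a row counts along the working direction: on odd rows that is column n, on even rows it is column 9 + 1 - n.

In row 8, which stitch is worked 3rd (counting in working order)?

Result:
p

Derivation:
For row 8: chart row = ((8-1) mod 6) + 1 = 2; this is a WS (even) row.
Chart row 2 tiled across columns 1-9: k k p k k p k k p
Wrong side: read the tiled row from column 9 down to 1 and exchange k with p (leave o, x).
Row 8 as worked: k p p k p p k p p
Stitch 3 in working order -> p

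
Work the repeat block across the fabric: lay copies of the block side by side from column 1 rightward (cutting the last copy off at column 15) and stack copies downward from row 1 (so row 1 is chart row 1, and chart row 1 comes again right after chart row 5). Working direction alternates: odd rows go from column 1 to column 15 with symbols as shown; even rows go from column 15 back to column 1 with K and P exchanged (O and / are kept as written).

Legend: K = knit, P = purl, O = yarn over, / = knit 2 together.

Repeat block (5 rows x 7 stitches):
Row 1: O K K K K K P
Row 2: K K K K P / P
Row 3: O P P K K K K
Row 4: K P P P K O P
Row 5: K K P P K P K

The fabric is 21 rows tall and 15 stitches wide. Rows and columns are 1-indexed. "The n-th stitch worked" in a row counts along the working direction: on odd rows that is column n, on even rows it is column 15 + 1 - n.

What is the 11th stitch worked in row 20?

Row 20 uses chart row ((20-1) mod 5)+1 = 5. Row 20 is even, so WS.
Chart row 5 tiled across columns 1-15: K K P P K P K K K P P K P K K
Wrong side: read the tiled row from column 15 down to 1 and exchange K with P (leave O, /).
Row 20 as worked: P P K P K K P P P K P K K P P
The 11th stitch worked is P.

Stitch:
P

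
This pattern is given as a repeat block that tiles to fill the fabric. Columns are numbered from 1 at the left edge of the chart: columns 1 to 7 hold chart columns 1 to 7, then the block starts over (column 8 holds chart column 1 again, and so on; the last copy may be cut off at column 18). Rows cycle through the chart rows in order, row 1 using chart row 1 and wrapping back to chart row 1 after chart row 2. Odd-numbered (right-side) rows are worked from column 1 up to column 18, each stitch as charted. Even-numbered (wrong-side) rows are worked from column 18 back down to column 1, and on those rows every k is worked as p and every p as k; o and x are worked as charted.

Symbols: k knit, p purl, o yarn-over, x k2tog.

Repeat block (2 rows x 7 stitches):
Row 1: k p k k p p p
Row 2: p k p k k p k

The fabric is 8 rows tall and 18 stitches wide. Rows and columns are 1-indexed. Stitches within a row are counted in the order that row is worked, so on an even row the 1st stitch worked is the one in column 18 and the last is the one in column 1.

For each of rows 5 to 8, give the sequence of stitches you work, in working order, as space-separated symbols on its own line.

Row 5: chart row 1, RS - tile across columns 1-18 and work as-is.
Row 6: chart row 2, WS - tiled (columns 1-18): p k p k k p k p k p k k p k p k p k; work from column 18 back to 1 with k<->p swapped.
Row 7: chart row 1, RS - tile across columns 1-18 and work as-is.
Row 8: chart row 2, WS - tiled (columns 1-18): p k p k k p k p k p k k p k p k p k; work from column 18 back to 1 with k<->p swapped.

== ROWS AS WORKED ==
k p k k p p p k p k k p p p k p k k
p k p k p k p p k p k p k p p k p k
k p k k p p p k p k k p p p k p k k
p k p k p k p p k p k p k p p k p k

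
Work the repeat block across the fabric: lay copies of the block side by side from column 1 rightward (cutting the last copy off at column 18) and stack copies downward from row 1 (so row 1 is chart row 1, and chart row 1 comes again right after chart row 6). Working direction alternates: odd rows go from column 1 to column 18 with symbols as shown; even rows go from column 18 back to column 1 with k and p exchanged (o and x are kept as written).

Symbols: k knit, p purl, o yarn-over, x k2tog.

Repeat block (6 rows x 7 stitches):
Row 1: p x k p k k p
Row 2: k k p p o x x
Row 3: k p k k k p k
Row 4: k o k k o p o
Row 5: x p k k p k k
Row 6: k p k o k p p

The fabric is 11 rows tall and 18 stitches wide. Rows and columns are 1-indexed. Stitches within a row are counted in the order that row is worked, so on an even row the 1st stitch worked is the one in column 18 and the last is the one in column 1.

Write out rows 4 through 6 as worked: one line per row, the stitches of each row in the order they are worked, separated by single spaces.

Row 4: chart row 4, WS - tiled (columns 1-18): k o k k o p o k o k k o p o k o k k; work from column 18 back to 1 with k<->p swapped.
Row 5: chart row 5, RS - tile across columns 1-18 and work as-is.
Row 6: chart row 6, WS - tiled (columns 1-18): k p k o k p p k p k o k p p k p k o; work from column 18 back to 1 with k<->p swapped.

== ROWS AS WORKED ==
p p o p o k o p p o p o k o p p o p
x p k k p k k x p k k p k k x p k k
o p k p k k p o p k p k k p o p k p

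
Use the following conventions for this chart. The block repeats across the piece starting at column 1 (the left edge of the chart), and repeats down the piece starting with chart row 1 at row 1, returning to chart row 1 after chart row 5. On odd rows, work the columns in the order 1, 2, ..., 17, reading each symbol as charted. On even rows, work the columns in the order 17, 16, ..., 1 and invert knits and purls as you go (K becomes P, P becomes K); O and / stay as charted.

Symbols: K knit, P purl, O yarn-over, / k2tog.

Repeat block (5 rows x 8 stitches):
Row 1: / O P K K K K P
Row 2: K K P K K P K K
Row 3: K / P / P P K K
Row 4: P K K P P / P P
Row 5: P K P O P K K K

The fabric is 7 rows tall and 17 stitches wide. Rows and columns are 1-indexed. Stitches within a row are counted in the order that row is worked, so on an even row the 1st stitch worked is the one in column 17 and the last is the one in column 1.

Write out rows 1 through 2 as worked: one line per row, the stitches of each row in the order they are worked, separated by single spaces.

Row 1: chart row 1, RS - tile across columns 1-17 and work as-is.
Row 2: chart row 2, WS - tiled (columns 1-17): K K P K K P K K K K P K K P K K K; work from column 17 back to 1 with K<->P swapped.

== ROWS AS WORKED ==
/ O P K K K K P / O P K K K K P /
P P P K P P K P P P P K P P K P P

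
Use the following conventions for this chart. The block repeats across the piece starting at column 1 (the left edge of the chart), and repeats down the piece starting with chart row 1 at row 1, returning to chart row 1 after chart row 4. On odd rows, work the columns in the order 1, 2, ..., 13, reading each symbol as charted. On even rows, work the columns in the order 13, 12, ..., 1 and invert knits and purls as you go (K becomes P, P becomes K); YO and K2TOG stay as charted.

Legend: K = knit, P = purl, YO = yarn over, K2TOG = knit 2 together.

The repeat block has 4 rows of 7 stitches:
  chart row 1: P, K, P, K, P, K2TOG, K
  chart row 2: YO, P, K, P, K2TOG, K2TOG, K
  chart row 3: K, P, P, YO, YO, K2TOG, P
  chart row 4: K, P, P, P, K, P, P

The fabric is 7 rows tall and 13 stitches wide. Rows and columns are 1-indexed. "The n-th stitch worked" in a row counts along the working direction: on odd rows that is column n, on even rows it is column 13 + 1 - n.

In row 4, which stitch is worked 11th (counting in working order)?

Row 4: (4-1) mod 4 = 3, so use chart row 4. Even row -> WS.
Chart row 4 tiled across columns 1-13: K P P P K P P K P P P K P
WS: work from column 13 back to column 1 (reverse the tiled row), swapping K<->P (YO and K2TOG unchanged).
Row 4 as worked: K P K K K P K K P K K K P
The 11th stitch worked is K.

== STITCH ==
K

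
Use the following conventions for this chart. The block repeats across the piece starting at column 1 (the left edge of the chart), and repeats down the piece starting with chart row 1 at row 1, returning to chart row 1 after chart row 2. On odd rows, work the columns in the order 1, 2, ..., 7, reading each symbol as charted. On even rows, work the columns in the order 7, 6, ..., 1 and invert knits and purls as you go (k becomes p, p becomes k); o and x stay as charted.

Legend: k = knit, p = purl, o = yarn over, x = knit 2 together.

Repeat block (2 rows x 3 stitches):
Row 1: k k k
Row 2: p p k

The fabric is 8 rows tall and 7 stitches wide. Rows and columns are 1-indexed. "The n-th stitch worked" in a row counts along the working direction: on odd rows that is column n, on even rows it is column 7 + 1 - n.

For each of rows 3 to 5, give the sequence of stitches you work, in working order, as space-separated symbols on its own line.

Rows as worked:
k k k k k k k
k p k k p k k
k k k k k k k

Derivation:
Row 3: chart row 1, RS - tile across columns 1-7 and work as-is.
Row 4: chart row 2, WS - tiled (columns 1-7): p p k p p k p; work from column 7 back to 1 with k<->p swapped.
Row 5: chart row 1, RS - tile across columns 1-7 and work as-is.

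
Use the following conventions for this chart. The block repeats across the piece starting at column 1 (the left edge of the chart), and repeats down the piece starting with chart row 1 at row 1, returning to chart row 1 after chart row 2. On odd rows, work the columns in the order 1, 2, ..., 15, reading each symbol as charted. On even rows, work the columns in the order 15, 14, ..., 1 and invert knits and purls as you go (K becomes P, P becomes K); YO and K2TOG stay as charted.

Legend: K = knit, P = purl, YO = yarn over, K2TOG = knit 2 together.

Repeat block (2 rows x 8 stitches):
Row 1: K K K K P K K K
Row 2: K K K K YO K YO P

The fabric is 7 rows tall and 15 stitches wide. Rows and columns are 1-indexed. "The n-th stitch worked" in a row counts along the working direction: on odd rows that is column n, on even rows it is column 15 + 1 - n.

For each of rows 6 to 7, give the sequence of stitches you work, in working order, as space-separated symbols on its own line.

Row 6: chart row 2, WS - tiled (columns 1-15): K K K K YO K YO P K K K K YO K YO; work from column 15 back to 1 with K<->P swapped.
Row 7: chart row 1, RS - tile across columns 1-15 and work as-is.

Rows as worked:
YO P YO P P P P K YO P YO P P P P
K K K K P K K K K K K K P K K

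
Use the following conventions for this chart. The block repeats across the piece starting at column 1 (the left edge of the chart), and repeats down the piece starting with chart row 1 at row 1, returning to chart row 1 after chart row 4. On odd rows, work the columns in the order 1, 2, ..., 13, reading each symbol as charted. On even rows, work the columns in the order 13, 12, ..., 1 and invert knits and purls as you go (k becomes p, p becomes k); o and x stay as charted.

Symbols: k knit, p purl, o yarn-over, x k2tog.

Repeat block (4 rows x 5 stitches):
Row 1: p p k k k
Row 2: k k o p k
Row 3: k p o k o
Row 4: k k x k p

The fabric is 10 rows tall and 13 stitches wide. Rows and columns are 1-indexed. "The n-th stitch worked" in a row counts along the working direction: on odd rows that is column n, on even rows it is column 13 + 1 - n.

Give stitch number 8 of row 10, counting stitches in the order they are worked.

For row 10: chart row = ((10-1) mod 4) + 1 = 2; this is a WS (even) row.
Chart row 2 tiled across columns 1-13: k k o p k k k o p k k k o
WS: work from column 13 back to column 1 (reverse the tiled row), swapping k<->p (o and x unchanged).
Row 10 as worked: o p p p k o p p p k o p p
Stitch 8 in working order -> p

Stitch:
p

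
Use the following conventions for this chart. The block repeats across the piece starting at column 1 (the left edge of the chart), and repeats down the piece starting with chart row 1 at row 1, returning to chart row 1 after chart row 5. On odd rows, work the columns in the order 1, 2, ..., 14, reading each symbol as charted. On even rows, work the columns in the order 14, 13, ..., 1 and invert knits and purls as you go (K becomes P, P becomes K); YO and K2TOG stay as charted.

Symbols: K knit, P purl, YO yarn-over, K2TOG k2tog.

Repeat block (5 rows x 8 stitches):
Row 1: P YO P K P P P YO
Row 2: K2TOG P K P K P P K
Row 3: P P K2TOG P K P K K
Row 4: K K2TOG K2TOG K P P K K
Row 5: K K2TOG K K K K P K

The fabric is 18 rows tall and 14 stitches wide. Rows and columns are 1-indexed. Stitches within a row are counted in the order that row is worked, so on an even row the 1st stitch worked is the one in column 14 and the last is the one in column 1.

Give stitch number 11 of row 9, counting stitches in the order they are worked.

Row 9: (9-1) mod 5 = 3, so use chart row 4. Odd row -> RS.
Chart row 4 tiled across columns 1-14: K K2TOG K2TOG K P P K K K K2TOG K2TOG K P P
RS: work column 1 to column 14, symbols as charted — the tiled row is the row as worked.
Counting 11 along the worked row gives K2TOG.

Stitch:
K2TOG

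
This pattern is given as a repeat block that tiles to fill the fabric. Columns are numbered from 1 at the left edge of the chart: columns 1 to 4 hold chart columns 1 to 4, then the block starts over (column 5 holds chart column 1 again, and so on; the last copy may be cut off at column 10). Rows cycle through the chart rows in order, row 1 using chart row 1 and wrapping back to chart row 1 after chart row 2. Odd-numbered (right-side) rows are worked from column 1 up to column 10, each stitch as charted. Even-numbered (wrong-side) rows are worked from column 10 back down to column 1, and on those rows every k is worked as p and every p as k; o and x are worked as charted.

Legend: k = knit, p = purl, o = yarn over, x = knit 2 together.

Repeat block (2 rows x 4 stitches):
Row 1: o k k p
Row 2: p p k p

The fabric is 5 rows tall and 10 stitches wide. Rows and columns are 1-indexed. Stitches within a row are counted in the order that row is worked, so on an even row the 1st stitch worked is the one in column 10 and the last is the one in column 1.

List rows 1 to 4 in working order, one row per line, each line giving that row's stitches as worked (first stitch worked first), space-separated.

Rows as worked:
o k k p o k k p o k
k k k p k k k p k k
o k k p o k k p o k
k k k p k k k p k k

Derivation:
Row 1: chart row 1, RS - tile across columns 1-10 and work as-is.
Row 2: chart row 2, WS - tiled (columns 1-10): p p k p p p k p p p; work from column 10 back to 1 with k<->p swapped.
Row 3: chart row 1, RS - tile across columns 1-10 and work as-is.
Row 4: chart row 2, WS - tiled (columns 1-10): p p k p p p k p p p; work from column 10 back to 1 with k<->p swapped.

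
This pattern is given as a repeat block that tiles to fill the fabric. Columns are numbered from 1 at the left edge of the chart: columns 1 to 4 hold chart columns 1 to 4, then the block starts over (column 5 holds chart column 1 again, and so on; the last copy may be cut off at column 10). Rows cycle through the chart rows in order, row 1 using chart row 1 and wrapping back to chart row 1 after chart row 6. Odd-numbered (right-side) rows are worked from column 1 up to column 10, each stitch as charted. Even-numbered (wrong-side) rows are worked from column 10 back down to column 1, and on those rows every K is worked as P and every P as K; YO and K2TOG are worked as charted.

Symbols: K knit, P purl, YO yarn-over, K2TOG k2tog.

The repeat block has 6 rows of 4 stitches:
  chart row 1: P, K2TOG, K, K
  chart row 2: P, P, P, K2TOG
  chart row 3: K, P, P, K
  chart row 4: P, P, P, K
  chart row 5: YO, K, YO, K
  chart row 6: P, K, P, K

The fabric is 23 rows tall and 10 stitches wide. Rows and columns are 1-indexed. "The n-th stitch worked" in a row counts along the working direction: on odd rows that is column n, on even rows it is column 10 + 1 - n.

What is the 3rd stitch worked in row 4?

For row 4: chart row = ((4-1) mod 6) + 1 = 4; this is a WS (even) row.
Chart row 4 tiled across columns 1-10: P P P K P P P K P P
WS row: flip the tiled sequence (start at column 10) and apply K<->P; YO and K2TOG stay.
Row 4 as worked: K K P K K K P K K K
Counting 3 along the worked row gives P.

Stitch:
P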